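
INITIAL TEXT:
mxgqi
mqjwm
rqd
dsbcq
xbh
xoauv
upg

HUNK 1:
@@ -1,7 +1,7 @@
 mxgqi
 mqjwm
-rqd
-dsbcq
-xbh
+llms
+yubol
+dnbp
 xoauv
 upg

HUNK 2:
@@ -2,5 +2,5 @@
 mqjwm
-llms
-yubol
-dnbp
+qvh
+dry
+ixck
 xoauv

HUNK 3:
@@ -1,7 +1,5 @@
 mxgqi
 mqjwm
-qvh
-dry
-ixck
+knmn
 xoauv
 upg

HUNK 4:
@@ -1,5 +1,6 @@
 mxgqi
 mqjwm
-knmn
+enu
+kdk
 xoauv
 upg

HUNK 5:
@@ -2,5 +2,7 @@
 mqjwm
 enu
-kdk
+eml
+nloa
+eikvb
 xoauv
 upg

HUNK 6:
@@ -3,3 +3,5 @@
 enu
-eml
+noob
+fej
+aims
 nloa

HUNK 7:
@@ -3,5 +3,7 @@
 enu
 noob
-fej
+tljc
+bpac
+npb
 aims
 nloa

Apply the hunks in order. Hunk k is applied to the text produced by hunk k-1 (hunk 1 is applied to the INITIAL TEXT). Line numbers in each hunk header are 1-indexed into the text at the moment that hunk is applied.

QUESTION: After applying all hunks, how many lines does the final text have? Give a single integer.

Answer: 12

Derivation:
Hunk 1: at line 1 remove [rqd,dsbcq,xbh] add [llms,yubol,dnbp] -> 7 lines: mxgqi mqjwm llms yubol dnbp xoauv upg
Hunk 2: at line 2 remove [llms,yubol,dnbp] add [qvh,dry,ixck] -> 7 lines: mxgqi mqjwm qvh dry ixck xoauv upg
Hunk 3: at line 1 remove [qvh,dry,ixck] add [knmn] -> 5 lines: mxgqi mqjwm knmn xoauv upg
Hunk 4: at line 1 remove [knmn] add [enu,kdk] -> 6 lines: mxgqi mqjwm enu kdk xoauv upg
Hunk 5: at line 2 remove [kdk] add [eml,nloa,eikvb] -> 8 lines: mxgqi mqjwm enu eml nloa eikvb xoauv upg
Hunk 6: at line 3 remove [eml] add [noob,fej,aims] -> 10 lines: mxgqi mqjwm enu noob fej aims nloa eikvb xoauv upg
Hunk 7: at line 3 remove [fej] add [tljc,bpac,npb] -> 12 lines: mxgqi mqjwm enu noob tljc bpac npb aims nloa eikvb xoauv upg
Final line count: 12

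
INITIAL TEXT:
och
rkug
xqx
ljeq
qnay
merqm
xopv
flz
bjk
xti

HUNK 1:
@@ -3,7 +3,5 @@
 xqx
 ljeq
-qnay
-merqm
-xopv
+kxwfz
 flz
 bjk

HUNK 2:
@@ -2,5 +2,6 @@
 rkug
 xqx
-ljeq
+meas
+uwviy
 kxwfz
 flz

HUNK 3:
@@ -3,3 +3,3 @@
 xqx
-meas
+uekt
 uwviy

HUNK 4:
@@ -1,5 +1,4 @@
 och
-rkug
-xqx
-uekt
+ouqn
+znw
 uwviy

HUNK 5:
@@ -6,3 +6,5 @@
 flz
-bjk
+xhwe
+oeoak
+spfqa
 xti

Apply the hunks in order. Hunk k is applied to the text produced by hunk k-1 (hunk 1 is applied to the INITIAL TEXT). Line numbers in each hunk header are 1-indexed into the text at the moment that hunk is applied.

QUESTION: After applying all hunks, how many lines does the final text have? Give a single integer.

Hunk 1: at line 3 remove [qnay,merqm,xopv] add [kxwfz] -> 8 lines: och rkug xqx ljeq kxwfz flz bjk xti
Hunk 2: at line 2 remove [ljeq] add [meas,uwviy] -> 9 lines: och rkug xqx meas uwviy kxwfz flz bjk xti
Hunk 3: at line 3 remove [meas] add [uekt] -> 9 lines: och rkug xqx uekt uwviy kxwfz flz bjk xti
Hunk 4: at line 1 remove [rkug,xqx,uekt] add [ouqn,znw] -> 8 lines: och ouqn znw uwviy kxwfz flz bjk xti
Hunk 5: at line 6 remove [bjk] add [xhwe,oeoak,spfqa] -> 10 lines: och ouqn znw uwviy kxwfz flz xhwe oeoak spfqa xti
Final line count: 10

Answer: 10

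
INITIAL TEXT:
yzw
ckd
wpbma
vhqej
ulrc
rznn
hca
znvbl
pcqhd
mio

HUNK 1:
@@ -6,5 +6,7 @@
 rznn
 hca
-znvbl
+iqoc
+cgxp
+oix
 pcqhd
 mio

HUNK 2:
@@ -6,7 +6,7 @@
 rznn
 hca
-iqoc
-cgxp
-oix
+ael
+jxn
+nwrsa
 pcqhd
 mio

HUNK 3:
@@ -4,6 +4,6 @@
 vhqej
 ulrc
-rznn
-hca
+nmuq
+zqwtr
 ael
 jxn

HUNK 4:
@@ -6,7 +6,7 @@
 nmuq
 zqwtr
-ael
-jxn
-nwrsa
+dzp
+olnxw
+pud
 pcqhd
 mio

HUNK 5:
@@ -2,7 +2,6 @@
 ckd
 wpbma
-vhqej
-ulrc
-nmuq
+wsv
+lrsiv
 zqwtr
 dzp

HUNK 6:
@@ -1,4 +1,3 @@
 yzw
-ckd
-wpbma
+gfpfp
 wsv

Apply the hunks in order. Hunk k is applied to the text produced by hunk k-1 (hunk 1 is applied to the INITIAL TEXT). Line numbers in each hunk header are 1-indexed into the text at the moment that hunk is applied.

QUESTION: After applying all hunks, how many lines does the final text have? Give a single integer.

Hunk 1: at line 6 remove [znvbl] add [iqoc,cgxp,oix] -> 12 lines: yzw ckd wpbma vhqej ulrc rznn hca iqoc cgxp oix pcqhd mio
Hunk 2: at line 6 remove [iqoc,cgxp,oix] add [ael,jxn,nwrsa] -> 12 lines: yzw ckd wpbma vhqej ulrc rznn hca ael jxn nwrsa pcqhd mio
Hunk 3: at line 4 remove [rznn,hca] add [nmuq,zqwtr] -> 12 lines: yzw ckd wpbma vhqej ulrc nmuq zqwtr ael jxn nwrsa pcqhd mio
Hunk 4: at line 6 remove [ael,jxn,nwrsa] add [dzp,olnxw,pud] -> 12 lines: yzw ckd wpbma vhqej ulrc nmuq zqwtr dzp olnxw pud pcqhd mio
Hunk 5: at line 2 remove [vhqej,ulrc,nmuq] add [wsv,lrsiv] -> 11 lines: yzw ckd wpbma wsv lrsiv zqwtr dzp olnxw pud pcqhd mio
Hunk 6: at line 1 remove [ckd,wpbma] add [gfpfp] -> 10 lines: yzw gfpfp wsv lrsiv zqwtr dzp olnxw pud pcqhd mio
Final line count: 10

Answer: 10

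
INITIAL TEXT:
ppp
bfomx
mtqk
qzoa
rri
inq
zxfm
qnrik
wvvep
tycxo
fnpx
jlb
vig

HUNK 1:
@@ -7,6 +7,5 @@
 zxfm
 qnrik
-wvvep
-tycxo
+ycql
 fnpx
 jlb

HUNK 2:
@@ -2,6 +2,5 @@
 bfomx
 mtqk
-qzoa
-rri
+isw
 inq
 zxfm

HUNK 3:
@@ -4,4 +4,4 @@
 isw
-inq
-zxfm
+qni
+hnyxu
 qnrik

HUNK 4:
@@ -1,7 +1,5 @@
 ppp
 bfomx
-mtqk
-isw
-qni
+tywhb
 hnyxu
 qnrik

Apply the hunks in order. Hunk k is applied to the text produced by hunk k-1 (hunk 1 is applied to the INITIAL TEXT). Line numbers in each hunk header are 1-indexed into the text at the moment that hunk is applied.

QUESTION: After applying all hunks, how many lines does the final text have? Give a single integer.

Answer: 9

Derivation:
Hunk 1: at line 7 remove [wvvep,tycxo] add [ycql] -> 12 lines: ppp bfomx mtqk qzoa rri inq zxfm qnrik ycql fnpx jlb vig
Hunk 2: at line 2 remove [qzoa,rri] add [isw] -> 11 lines: ppp bfomx mtqk isw inq zxfm qnrik ycql fnpx jlb vig
Hunk 3: at line 4 remove [inq,zxfm] add [qni,hnyxu] -> 11 lines: ppp bfomx mtqk isw qni hnyxu qnrik ycql fnpx jlb vig
Hunk 4: at line 1 remove [mtqk,isw,qni] add [tywhb] -> 9 lines: ppp bfomx tywhb hnyxu qnrik ycql fnpx jlb vig
Final line count: 9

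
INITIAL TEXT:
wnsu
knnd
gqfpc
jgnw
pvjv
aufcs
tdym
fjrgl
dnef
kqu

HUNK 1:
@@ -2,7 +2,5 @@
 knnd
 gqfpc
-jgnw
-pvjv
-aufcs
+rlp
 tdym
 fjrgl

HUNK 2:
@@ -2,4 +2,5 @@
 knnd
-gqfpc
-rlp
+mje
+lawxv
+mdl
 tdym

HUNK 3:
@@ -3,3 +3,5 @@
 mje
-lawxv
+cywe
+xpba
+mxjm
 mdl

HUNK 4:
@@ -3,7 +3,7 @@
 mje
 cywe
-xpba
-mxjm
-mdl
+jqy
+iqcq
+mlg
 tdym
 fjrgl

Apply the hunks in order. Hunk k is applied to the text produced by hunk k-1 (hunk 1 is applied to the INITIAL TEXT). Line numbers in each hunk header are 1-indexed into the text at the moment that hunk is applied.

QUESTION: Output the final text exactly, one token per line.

Hunk 1: at line 2 remove [jgnw,pvjv,aufcs] add [rlp] -> 8 lines: wnsu knnd gqfpc rlp tdym fjrgl dnef kqu
Hunk 2: at line 2 remove [gqfpc,rlp] add [mje,lawxv,mdl] -> 9 lines: wnsu knnd mje lawxv mdl tdym fjrgl dnef kqu
Hunk 3: at line 3 remove [lawxv] add [cywe,xpba,mxjm] -> 11 lines: wnsu knnd mje cywe xpba mxjm mdl tdym fjrgl dnef kqu
Hunk 4: at line 3 remove [xpba,mxjm,mdl] add [jqy,iqcq,mlg] -> 11 lines: wnsu knnd mje cywe jqy iqcq mlg tdym fjrgl dnef kqu

Answer: wnsu
knnd
mje
cywe
jqy
iqcq
mlg
tdym
fjrgl
dnef
kqu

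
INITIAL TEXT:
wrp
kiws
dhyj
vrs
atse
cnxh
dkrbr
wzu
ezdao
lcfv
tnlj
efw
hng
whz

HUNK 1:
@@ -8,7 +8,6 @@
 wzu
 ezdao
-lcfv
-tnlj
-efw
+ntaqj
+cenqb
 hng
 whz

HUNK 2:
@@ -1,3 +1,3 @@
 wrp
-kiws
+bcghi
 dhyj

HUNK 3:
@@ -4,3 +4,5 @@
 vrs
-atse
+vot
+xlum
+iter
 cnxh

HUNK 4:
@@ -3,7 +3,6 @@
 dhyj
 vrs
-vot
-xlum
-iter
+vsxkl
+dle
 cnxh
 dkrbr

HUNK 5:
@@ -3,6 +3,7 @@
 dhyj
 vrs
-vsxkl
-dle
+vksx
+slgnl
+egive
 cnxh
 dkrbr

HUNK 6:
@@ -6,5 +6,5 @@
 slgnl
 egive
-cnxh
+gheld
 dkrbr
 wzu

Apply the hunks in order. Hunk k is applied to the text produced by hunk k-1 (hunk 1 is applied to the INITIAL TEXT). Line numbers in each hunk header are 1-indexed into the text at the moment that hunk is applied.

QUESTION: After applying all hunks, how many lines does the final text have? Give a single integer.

Hunk 1: at line 8 remove [lcfv,tnlj,efw] add [ntaqj,cenqb] -> 13 lines: wrp kiws dhyj vrs atse cnxh dkrbr wzu ezdao ntaqj cenqb hng whz
Hunk 2: at line 1 remove [kiws] add [bcghi] -> 13 lines: wrp bcghi dhyj vrs atse cnxh dkrbr wzu ezdao ntaqj cenqb hng whz
Hunk 3: at line 4 remove [atse] add [vot,xlum,iter] -> 15 lines: wrp bcghi dhyj vrs vot xlum iter cnxh dkrbr wzu ezdao ntaqj cenqb hng whz
Hunk 4: at line 3 remove [vot,xlum,iter] add [vsxkl,dle] -> 14 lines: wrp bcghi dhyj vrs vsxkl dle cnxh dkrbr wzu ezdao ntaqj cenqb hng whz
Hunk 5: at line 3 remove [vsxkl,dle] add [vksx,slgnl,egive] -> 15 lines: wrp bcghi dhyj vrs vksx slgnl egive cnxh dkrbr wzu ezdao ntaqj cenqb hng whz
Hunk 6: at line 6 remove [cnxh] add [gheld] -> 15 lines: wrp bcghi dhyj vrs vksx slgnl egive gheld dkrbr wzu ezdao ntaqj cenqb hng whz
Final line count: 15

Answer: 15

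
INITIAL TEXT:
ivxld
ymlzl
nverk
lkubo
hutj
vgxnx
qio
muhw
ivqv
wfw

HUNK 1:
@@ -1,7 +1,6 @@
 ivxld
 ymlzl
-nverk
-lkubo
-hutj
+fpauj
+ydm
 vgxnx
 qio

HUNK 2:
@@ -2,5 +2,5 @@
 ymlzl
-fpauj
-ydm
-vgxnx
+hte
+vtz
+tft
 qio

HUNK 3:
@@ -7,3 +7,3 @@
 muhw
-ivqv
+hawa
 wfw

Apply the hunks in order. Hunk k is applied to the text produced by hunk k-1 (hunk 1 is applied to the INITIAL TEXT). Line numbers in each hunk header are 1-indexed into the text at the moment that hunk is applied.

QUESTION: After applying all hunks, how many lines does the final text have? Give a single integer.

Answer: 9

Derivation:
Hunk 1: at line 1 remove [nverk,lkubo,hutj] add [fpauj,ydm] -> 9 lines: ivxld ymlzl fpauj ydm vgxnx qio muhw ivqv wfw
Hunk 2: at line 2 remove [fpauj,ydm,vgxnx] add [hte,vtz,tft] -> 9 lines: ivxld ymlzl hte vtz tft qio muhw ivqv wfw
Hunk 3: at line 7 remove [ivqv] add [hawa] -> 9 lines: ivxld ymlzl hte vtz tft qio muhw hawa wfw
Final line count: 9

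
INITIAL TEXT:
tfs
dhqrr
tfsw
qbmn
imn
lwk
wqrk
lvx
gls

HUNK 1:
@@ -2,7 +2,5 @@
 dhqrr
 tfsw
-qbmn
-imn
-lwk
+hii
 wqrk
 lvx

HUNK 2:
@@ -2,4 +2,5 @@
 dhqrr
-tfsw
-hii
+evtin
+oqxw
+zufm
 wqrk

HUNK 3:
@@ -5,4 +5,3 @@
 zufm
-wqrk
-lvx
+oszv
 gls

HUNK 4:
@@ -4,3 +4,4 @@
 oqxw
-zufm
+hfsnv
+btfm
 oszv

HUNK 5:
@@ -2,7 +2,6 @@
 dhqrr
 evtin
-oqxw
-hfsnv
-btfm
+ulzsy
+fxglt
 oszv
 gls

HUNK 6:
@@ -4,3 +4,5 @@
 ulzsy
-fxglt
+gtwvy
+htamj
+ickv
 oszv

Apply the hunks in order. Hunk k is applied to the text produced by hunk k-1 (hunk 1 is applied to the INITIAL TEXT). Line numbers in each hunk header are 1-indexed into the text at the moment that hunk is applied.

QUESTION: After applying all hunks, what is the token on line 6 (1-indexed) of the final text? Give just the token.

Answer: htamj

Derivation:
Hunk 1: at line 2 remove [qbmn,imn,lwk] add [hii] -> 7 lines: tfs dhqrr tfsw hii wqrk lvx gls
Hunk 2: at line 2 remove [tfsw,hii] add [evtin,oqxw,zufm] -> 8 lines: tfs dhqrr evtin oqxw zufm wqrk lvx gls
Hunk 3: at line 5 remove [wqrk,lvx] add [oszv] -> 7 lines: tfs dhqrr evtin oqxw zufm oszv gls
Hunk 4: at line 4 remove [zufm] add [hfsnv,btfm] -> 8 lines: tfs dhqrr evtin oqxw hfsnv btfm oszv gls
Hunk 5: at line 2 remove [oqxw,hfsnv,btfm] add [ulzsy,fxglt] -> 7 lines: tfs dhqrr evtin ulzsy fxglt oszv gls
Hunk 6: at line 4 remove [fxglt] add [gtwvy,htamj,ickv] -> 9 lines: tfs dhqrr evtin ulzsy gtwvy htamj ickv oszv gls
Final line 6: htamj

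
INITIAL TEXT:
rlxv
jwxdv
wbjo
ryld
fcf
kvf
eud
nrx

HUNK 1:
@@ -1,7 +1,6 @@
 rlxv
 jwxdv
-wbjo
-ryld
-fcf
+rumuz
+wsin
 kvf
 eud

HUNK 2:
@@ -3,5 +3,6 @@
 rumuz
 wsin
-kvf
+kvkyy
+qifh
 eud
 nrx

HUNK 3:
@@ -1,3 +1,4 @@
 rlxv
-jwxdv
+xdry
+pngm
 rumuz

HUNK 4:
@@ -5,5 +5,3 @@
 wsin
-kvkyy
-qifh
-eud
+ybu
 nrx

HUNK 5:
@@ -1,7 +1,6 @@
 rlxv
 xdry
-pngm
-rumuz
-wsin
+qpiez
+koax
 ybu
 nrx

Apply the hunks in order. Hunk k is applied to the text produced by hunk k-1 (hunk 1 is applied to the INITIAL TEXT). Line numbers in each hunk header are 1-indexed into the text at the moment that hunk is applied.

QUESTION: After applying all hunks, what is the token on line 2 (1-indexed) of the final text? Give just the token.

Hunk 1: at line 1 remove [wbjo,ryld,fcf] add [rumuz,wsin] -> 7 lines: rlxv jwxdv rumuz wsin kvf eud nrx
Hunk 2: at line 3 remove [kvf] add [kvkyy,qifh] -> 8 lines: rlxv jwxdv rumuz wsin kvkyy qifh eud nrx
Hunk 3: at line 1 remove [jwxdv] add [xdry,pngm] -> 9 lines: rlxv xdry pngm rumuz wsin kvkyy qifh eud nrx
Hunk 4: at line 5 remove [kvkyy,qifh,eud] add [ybu] -> 7 lines: rlxv xdry pngm rumuz wsin ybu nrx
Hunk 5: at line 1 remove [pngm,rumuz,wsin] add [qpiez,koax] -> 6 lines: rlxv xdry qpiez koax ybu nrx
Final line 2: xdry

Answer: xdry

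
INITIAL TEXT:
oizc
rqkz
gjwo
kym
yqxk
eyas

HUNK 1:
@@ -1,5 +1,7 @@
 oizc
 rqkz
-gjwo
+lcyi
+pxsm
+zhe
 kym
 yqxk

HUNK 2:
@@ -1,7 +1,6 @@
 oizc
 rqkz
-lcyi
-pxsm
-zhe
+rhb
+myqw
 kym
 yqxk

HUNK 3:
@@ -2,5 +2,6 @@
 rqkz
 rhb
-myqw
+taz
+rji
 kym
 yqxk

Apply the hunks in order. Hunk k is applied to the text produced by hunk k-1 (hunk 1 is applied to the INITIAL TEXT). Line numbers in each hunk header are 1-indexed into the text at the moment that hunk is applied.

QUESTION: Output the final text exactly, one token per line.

Hunk 1: at line 1 remove [gjwo] add [lcyi,pxsm,zhe] -> 8 lines: oizc rqkz lcyi pxsm zhe kym yqxk eyas
Hunk 2: at line 1 remove [lcyi,pxsm,zhe] add [rhb,myqw] -> 7 lines: oizc rqkz rhb myqw kym yqxk eyas
Hunk 3: at line 2 remove [myqw] add [taz,rji] -> 8 lines: oizc rqkz rhb taz rji kym yqxk eyas

Answer: oizc
rqkz
rhb
taz
rji
kym
yqxk
eyas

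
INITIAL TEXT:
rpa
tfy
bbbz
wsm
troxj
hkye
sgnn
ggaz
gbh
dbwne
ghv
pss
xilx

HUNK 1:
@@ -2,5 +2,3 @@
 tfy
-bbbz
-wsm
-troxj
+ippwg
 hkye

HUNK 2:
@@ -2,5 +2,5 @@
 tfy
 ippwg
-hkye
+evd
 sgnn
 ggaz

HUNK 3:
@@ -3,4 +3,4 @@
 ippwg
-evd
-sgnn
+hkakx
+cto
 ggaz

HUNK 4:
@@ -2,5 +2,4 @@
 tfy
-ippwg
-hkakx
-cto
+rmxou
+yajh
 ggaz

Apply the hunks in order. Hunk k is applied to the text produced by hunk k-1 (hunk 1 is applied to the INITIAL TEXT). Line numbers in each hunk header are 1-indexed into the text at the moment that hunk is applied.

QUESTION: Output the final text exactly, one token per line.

Answer: rpa
tfy
rmxou
yajh
ggaz
gbh
dbwne
ghv
pss
xilx

Derivation:
Hunk 1: at line 2 remove [bbbz,wsm,troxj] add [ippwg] -> 11 lines: rpa tfy ippwg hkye sgnn ggaz gbh dbwne ghv pss xilx
Hunk 2: at line 2 remove [hkye] add [evd] -> 11 lines: rpa tfy ippwg evd sgnn ggaz gbh dbwne ghv pss xilx
Hunk 3: at line 3 remove [evd,sgnn] add [hkakx,cto] -> 11 lines: rpa tfy ippwg hkakx cto ggaz gbh dbwne ghv pss xilx
Hunk 4: at line 2 remove [ippwg,hkakx,cto] add [rmxou,yajh] -> 10 lines: rpa tfy rmxou yajh ggaz gbh dbwne ghv pss xilx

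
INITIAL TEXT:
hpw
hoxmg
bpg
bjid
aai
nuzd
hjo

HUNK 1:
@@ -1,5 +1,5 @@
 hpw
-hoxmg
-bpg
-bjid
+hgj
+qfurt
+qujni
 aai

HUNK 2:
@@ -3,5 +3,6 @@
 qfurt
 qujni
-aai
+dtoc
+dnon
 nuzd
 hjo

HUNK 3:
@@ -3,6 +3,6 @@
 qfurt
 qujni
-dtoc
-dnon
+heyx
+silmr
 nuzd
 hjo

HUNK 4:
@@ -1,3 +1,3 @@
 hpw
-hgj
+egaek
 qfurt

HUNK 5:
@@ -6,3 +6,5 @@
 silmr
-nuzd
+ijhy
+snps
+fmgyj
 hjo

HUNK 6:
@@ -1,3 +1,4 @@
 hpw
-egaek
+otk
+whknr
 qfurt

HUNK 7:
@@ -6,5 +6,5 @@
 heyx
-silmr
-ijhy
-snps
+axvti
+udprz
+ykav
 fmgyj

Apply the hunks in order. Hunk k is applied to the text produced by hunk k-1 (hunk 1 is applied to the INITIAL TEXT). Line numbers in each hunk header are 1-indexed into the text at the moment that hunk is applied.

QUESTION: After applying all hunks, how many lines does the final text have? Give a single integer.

Hunk 1: at line 1 remove [hoxmg,bpg,bjid] add [hgj,qfurt,qujni] -> 7 lines: hpw hgj qfurt qujni aai nuzd hjo
Hunk 2: at line 3 remove [aai] add [dtoc,dnon] -> 8 lines: hpw hgj qfurt qujni dtoc dnon nuzd hjo
Hunk 3: at line 3 remove [dtoc,dnon] add [heyx,silmr] -> 8 lines: hpw hgj qfurt qujni heyx silmr nuzd hjo
Hunk 4: at line 1 remove [hgj] add [egaek] -> 8 lines: hpw egaek qfurt qujni heyx silmr nuzd hjo
Hunk 5: at line 6 remove [nuzd] add [ijhy,snps,fmgyj] -> 10 lines: hpw egaek qfurt qujni heyx silmr ijhy snps fmgyj hjo
Hunk 6: at line 1 remove [egaek] add [otk,whknr] -> 11 lines: hpw otk whknr qfurt qujni heyx silmr ijhy snps fmgyj hjo
Hunk 7: at line 6 remove [silmr,ijhy,snps] add [axvti,udprz,ykav] -> 11 lines: hpw otk whknr qfurt qujni heyx axvti udprz ykav fmgyj hjo
Final line count: 11

Answer: 11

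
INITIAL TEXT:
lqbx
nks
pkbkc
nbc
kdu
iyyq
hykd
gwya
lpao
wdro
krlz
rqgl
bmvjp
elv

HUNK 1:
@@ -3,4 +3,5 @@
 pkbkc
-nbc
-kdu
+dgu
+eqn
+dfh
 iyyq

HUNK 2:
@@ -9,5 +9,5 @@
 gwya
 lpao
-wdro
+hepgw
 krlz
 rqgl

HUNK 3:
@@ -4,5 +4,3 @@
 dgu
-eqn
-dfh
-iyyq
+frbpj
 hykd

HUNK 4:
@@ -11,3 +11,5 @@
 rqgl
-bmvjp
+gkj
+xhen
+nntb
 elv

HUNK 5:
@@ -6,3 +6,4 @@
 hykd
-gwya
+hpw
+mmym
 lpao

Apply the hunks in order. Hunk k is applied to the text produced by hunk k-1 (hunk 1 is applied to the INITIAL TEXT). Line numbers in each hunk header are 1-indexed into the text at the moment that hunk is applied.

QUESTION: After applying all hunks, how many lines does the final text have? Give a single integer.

Answer: 16

Derivation:
Hunk 1: at line 3 remove [nbc,kdu] add [dgu,eqn,dfh] -> 15 lines: lqbx nks pkbkc dgu eqn dfh iyyq hykd gwya lpao wdro krlz rqgl bmvjp elv
Hunk 2: at line 9 remove [wdro] add [hepgw] -> 15 lines: lqbx nks pkbkc dgu eqn dfh iyyq hykd gwya lpao hepgw krlz rqgl bmvjp elv
Hunk 3: at line 4 remove [eqn,dfh,iyyq] add [frbpj] -> 13 lines: lqbx nks pkbkc dgu frbpj hykd gwya lpao hepgw krlz rqgl bmvjp elv
Hunk 4: at line 11 remove [bmvjp] add [gkj,xhen,nntb] -> 15 lines: lqbx nks pkbkc dgu frbpj hykd gwya lpao hepgw krlz rqgl gkj xhen nntb elv
Hunk 5: at line 6 remove [gwya] add [hpw,mmym] -> 16 lines: lqbx nks pkbkc dgu frbpj hykd hpw mmym lpao hepgw krlz rqgl gkj xhen nntb elv
Final line count: 16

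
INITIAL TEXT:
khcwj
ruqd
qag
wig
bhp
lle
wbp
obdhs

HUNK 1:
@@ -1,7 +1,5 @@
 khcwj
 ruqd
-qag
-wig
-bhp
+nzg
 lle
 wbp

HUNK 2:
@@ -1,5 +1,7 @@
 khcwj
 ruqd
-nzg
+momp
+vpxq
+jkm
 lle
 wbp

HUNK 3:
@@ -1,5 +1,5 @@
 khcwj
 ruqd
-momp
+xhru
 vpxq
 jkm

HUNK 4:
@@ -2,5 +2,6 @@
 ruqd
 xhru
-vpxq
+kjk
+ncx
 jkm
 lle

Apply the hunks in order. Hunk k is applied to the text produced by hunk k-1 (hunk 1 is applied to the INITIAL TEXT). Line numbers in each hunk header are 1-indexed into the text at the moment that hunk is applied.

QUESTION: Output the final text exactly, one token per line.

Hunk 1: at line 1 remove [qag,wig,bhp] add [nzg] -> 6 lines: khcwj ruqd nzg lle wbp obdhs
Hunk 2: at line 1 remove [nzg] add [momp,vpxq,jkm] -> 8 lines: khcwj ruqd momp vpxq jkm lle wbp obdhs
Hunk 3: at line 1 remove [momp] add [xhru] -> 8 lines: khcwj ruqd xhru vpxq jkm lle wbp obdhs
Hunk 4: at line 2 remove [vpxq] add [kjk,ncx] -> 9 lines: khcwj ruqd xhru kjk ncx jkm lle wbp obdhs

Answer: khcwj
ruqd
xhru
kjk
ncx
jkm
lle
wbp
obdhs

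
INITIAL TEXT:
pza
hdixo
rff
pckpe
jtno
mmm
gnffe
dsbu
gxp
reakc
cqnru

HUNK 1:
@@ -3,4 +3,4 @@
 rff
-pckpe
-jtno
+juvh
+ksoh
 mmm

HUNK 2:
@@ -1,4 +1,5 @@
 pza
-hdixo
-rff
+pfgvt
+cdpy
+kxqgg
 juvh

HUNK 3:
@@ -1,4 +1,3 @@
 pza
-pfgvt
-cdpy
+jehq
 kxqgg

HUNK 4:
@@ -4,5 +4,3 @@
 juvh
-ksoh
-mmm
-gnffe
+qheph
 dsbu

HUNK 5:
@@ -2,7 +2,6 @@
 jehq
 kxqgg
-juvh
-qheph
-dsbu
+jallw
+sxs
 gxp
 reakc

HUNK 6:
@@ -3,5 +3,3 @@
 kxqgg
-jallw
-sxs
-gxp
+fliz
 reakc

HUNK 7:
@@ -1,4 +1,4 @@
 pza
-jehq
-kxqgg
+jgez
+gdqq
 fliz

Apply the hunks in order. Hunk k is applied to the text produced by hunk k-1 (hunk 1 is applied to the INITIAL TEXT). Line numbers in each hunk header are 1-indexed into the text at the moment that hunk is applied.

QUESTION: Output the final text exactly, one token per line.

Answer: pza
jgez
gdqq
fliz
reakc
cqnru

Derivation:
Hunk 1: at line 3 remove [pckpe,jtno] add [juvh,ksoh] -> 11 lines: pza hdixo rff juvh ksoh mmm gnffe dsbu gxp reakc cqnru
Hunk 2: at line 1 remove [hdixo,rff] add [pfgvt,cdpy,kxqgg] -> 12 lines: pza pfgvt cdpy kxqgg juvh ksoh mmm gnffe dsbu gxp reakc cqnru
Hunk 3: at line 1 remove [pfgvt,cdpy] add [jehq] -> 11 lines: pza jehq kxqgg juvh ksoh mmm gnffe dsbu gxp reakc cqnru
Hunk 4: at line 4 remove [ksoh,mmm,gnffe] add [qheph] -> 9 lines: pza jehq kxqgg juvh qheph dsbu gxp reakc cqnru
Hunk 5: at line 2 remove [juvh,qheph,dsbu] add [jallw,sxs] -> 8 lines: pza jehq kxqgg jallw sxs gxp reakc cqnru
Hunk 6: at line 3 remove [jallw,sxs,gxp] add [fliz] -> 6 lines: pza jehq kxqgg fliz reakc cqnru
Hunk 7: at line 1 remove [jehq,kxqgg] add [jgez,gdqq] -> 6 lines: pza jgez gdqq fliz reakc cqnru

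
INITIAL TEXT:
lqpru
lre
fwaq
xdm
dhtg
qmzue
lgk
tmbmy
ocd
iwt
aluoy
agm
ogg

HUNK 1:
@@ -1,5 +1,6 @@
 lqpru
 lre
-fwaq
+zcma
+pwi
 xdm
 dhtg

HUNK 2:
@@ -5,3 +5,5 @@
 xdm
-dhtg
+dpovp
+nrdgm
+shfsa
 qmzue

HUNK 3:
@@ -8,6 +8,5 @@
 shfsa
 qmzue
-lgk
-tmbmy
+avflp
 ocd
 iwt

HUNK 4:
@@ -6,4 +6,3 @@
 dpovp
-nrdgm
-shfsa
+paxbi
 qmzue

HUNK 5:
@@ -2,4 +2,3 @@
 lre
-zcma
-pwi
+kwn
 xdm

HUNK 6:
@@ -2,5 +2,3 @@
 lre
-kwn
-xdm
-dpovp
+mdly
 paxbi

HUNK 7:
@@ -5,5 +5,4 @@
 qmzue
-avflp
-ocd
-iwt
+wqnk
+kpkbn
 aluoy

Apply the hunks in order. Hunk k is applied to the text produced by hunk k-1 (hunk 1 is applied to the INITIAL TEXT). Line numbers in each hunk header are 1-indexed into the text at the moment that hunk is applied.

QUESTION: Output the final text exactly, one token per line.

Answer: lqpru
lre
mdly
paxbi
qmzue
wqnk
kpkbn
aluoy
agm
ogg

Derivation:
Hunk 1: at line 1 remove [fwaq] add [zcma,pwi] -> 14 lines: lqpru lre zcma pwi xdm dhtg qmzue lgk tmbmy ocd iwt aluoy agm ogg
Hunk 2: at line 5 remove [dhtg] add [dpovp,nrdgm,shfsa] -> 16 lines: lqpru lre zcma pwi xdm dpovp nrdgm shfsa qmzue lgk tmbmy ocd iwt aluoy agm ogg
Hunk 3: at line 8 remove [lgk,tmbmy] add [avflp] -> 15 lines: lqpru lre zcma pwi xdm dpovp nrdgm shfsa qmzue avflp ocd iwt aluoy agm ogg
Hunk 4: at line 6 remove [nrdgm,shfsa] add [paxbi] -> 14 lines: lqpru lre zcma pwi xdm dpovp paxbi qmzue avflp ocd iwt aluoy agm ogg
Hunk 5: at line 2 remove [zcma,pwi] add [kwn] -> 13 lines: lqpru lre kwn xdm dpovp paxbi qmzue avflp ocd iwt aluoy agm ogg
Hunk 6: at line 2 remove [kwn,xdm,dpovp] add [mdly] -> 11 lines: lqpru lre mdly paxbi qmzue avflp ocd iwt aluoy agm ogg
Hunk 7: at line 5 remove [avflp,ocd,iwt] add [wqnk,kpkbn] -> 10 lines: lqpru lre mdly paxbi qmzue wqnk kpkbn aluoy agm ogg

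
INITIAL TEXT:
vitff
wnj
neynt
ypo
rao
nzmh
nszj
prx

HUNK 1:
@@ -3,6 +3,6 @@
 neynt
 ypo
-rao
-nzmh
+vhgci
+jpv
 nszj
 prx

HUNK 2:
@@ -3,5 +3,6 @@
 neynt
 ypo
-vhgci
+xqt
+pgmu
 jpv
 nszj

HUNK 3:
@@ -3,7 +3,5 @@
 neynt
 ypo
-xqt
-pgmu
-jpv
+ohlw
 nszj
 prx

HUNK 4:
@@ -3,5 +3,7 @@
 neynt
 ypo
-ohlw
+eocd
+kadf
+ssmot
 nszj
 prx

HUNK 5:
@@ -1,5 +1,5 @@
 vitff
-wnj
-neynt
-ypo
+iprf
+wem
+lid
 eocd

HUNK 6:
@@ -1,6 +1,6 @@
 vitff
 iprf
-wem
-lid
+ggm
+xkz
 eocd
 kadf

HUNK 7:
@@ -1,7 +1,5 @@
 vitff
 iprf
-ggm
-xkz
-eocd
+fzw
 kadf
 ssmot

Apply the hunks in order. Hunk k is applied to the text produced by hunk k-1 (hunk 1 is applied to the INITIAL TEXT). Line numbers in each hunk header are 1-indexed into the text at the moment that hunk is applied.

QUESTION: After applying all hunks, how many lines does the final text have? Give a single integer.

Answer: 7

Derivation:
Hunk 1: at line 3 remove [rao,nzmh] add [vhgci,jpv] -> 8 lines: vitff wnj neynt ypo vhgci jpv nszj prx
Hunk 2: at line 3 remove [vhgci] add [xqt,pgmu] -> 9 lines: vitff wnj neynt ypo xqt pgmu jpv nszj prx
Hunk 3: at line 3 remove [xqt,pgmu,jpv] add [ohlw] -> 7 lines: vitff wnj neynt ypo ohlw nszj prx
Hunk 4: at line 3 remove [ohlw] add [eocd,kadf,ssmot] -> 9 lines: vitff wnj neynt ypo eocd kadf ssmot nszj prx
Hunk 5: at line 1 remove [wnj,neynt,ypo] add [iprf,wem,lid] -> 9 lines: vitff iprf wem lid eocd kadf ssmot nszj prx
Hunk 6: at line 1 remove [wem,lid] add [ggm,xkz] -> 9 lines: vitff iprf ggm xkz eocd kadf ssmot nszj prx
Hunk 7: at line 1 remove [ggm,xkz,eocd] add [fzw] -> 7 lines: vitff iprf fzw kadf ssmot nszj prx
Final line count: 7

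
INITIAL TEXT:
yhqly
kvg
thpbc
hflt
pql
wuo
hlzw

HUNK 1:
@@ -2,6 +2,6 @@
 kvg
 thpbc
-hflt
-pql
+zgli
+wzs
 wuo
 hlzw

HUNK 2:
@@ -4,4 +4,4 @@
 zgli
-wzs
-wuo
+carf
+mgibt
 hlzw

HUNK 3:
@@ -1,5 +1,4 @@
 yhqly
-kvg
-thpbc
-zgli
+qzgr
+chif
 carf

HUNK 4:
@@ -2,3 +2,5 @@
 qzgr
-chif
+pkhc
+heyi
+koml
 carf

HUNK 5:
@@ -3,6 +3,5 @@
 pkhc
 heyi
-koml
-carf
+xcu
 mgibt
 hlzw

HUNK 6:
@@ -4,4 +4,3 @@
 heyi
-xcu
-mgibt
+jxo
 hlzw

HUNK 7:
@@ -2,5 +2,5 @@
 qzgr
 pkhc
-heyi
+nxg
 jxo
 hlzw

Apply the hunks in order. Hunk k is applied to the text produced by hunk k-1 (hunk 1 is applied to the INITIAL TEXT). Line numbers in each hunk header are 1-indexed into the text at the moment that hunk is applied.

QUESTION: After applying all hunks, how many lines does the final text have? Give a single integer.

Answer: 6

Derivation:
Hunk 1: at line 2 remove [hflt,pql] add [zgli,wzs] -> 7 lines: yhqly kvg thpbc zgli wzs wuo hlzw
Hunk 2: at line 4 remove [wzs,wuo] add [carf,mgibt] -> 7 lines: yhqly kvg thpbc zgli carf mgibt hlzw
Hunk 3: at line 1 remove [kvg,thpbc,zgli] add [qzgr,chif] -> 6 lines: yhqly qzgr chif carf mgibt hlzw
Hunk 4: at line 2 remove [chif] add [pkhc,heyi,koml] -> 8 lines: yhqly qzgr pkhc heyi koml carf mgibt hlzw
Hunk 5: at line 3 remove [koml,carf] add [xcu] -> 7 lines: yhqly qzgr pkhc heyi xcu mgibt hlzw
Hunk 6: at line 4 remove [xcu,mgibt] add [jxo] -> 6 lines: yhqly qzgr pkhc heyi jxo hlzw
Hunk 7: at line 2 remove [heyi] add [nxg] -> 6 lines: yhqly qzgr pkhc nxg jxo hlzw
Final line count: 6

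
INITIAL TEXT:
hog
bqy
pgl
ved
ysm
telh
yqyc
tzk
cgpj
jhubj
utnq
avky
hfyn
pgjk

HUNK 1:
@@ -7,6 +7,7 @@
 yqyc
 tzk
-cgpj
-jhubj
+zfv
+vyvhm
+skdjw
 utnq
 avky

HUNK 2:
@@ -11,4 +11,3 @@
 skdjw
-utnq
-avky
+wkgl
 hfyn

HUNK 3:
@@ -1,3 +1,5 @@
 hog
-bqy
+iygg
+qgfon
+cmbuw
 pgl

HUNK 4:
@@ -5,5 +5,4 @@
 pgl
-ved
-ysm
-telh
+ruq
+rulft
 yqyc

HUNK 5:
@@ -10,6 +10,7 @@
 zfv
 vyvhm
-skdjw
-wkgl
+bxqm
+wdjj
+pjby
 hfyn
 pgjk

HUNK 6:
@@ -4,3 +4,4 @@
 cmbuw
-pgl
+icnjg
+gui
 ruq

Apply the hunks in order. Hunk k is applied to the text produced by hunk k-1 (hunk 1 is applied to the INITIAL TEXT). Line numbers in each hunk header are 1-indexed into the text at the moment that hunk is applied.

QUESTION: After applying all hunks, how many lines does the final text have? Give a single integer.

Answer: 17

Derivation:
Hunk 1: at line 7 remove [cgpj,jhubj] add [zfv,vyvhm,skdjw] -> 15 lines: hog bqy pgl ved ysm telh yqyc tzk zfv vyvhm skdjw utnq avky hfyn pgjk
Hunk 2: at line 11 remove [utnq,avky] add [wkgl] -> 14 lines: hog bqy pgl ved ysm telh yqyc tzk zfv vyvhm skdjw wkgl hfyn pgjk
Hunk 3: at line 1 remove [bqy] add [iygg,qgfon,cmbuw] -> 16 lines: hog iygg qgfon cmbuw pgl ved ysm telh yqyc tzk zfv vyvhm skdjw wkgl hfyn pgjk
Hunk 4: at line 5 remove [ved,ysm,telh] add [ruq,rulft] -> 15 lines: hog iygg qgfon cmbuw pgl ruq rulft yqyc tzk zfv vyvhm skdjw wkgl hfyn pgjk
Hunk 5: at line 10 remove [skdjw,wkgl] add [bxqm,wdjj,pjby] -> 16 lines: hog iygg qgfon cmbuw pgl ruq rulft yqyc tzk zfv vyvhm bxqm wdjj pjby hfyn pgjk
Hunk 6: at line 4 remove [pgl] add [icnjg,gui] -> 17 lines: hog iygg qgfon cmbuw icnjg gui ruq rulft yqyc tzk zfv vyvhm bxqm wdjj pjby hfyn pgjk
Final line count: 17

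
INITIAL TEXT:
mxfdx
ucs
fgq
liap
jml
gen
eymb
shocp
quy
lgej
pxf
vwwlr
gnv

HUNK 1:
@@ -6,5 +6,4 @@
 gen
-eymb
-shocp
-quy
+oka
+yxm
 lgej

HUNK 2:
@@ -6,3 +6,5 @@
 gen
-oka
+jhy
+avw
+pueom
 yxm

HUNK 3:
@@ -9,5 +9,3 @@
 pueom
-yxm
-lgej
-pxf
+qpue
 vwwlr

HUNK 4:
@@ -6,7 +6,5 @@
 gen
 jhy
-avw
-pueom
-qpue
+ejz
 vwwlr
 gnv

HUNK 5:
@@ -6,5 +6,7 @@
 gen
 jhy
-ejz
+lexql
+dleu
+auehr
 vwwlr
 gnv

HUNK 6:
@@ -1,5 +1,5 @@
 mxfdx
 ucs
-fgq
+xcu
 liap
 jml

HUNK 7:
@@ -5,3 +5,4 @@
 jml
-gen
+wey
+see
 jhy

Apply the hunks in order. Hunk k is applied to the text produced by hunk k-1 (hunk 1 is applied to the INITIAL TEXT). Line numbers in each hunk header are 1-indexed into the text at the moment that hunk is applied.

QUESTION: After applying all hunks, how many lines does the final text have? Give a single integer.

Hunk 1: at line 6 remove [eymb,shocp,quy] add [oka,yxm] -> 12 lines: mxfdx ucs fgq liap jml gen oka yxm lgej pxf vwwlr gnv
Hunk 2: at line 6 remove [oka] add [jhy,avw,pueom] -> 14 lines: mxfdx ucs fgq liap jml gen jhy avw pueom yxm lgej pxf vwwlr gnv
Hunk 3: at line 9 remove [yxm,lgej,pxf] add [qpue] -> 12 lines: mxfdx ucs fgq liap jml gen jhy avw pueom qpue vwwlr gnv
Hunk 4: at line 6 remove [avw,pueom,qpue] add [ejz] -> 10 lines: mxfdx ucs fgq liap jml gen jhy ejz vwwlr gnv
Hunk 5: at line 6 remove [ejz] add [lexql,dleu,auehr] -> 12 lines: mxfdx ucs fgq liap jml gen jhy lexql dleu auehr vwwlr gnv
Hunk 6: at line 1 remove [fgq] add [xcu] -> 12 lines: mxfdx ucs xcu liap jml gen jhy lexql dleu auehr vwwlr gnv
Hunk 7: at line 5 remove [gen] add [wey,see] -> 13 lines: mxfdx ucs xcu liap jml wey see jhy lexql dleu auehr vwwlr gnv
Final line count: 13

Answer: 13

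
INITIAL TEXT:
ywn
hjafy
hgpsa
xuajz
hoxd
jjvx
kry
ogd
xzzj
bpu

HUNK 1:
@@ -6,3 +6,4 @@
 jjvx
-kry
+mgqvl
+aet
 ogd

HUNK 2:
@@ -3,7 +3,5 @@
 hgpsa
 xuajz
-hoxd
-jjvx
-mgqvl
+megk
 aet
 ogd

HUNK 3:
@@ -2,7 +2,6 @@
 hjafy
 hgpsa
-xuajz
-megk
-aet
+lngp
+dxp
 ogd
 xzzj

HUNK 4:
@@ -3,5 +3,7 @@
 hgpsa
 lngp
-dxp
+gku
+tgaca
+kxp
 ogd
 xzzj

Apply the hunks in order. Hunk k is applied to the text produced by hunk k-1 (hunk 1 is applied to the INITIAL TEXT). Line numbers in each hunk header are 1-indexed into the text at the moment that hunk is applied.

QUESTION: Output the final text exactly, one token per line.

Hunk 1: at line 6 remove [kry] add [mgqvl,aet] -> 11 lines: ywn hjafy hgpsa xuajz hoxd jjvx mgqvl aet ogd xzzj bpu
Hunk 2: at line 3 remove [hoxd,jjvx,mgqvl] add [megk] -> 9 lines: ywn hjafy hgpsa xuajz megk aet ogd xzzj bpu
Hunk 3: at line 2 remove [xuajz,megk,aet] add [lngp,dxp] -> 8 lines: ywn hjafy hgpsa lngp dxp ogd xzzj bpu
Hunk 4: at line 3 remove [dxp] add [gku,tgaca,kxp] -> 10 lines: ywn hjafy hgpsa lngp gku tgaca kxp ogd xzzj bpu

Answer: ywn
hjafy
hgpsa
lngp
gku
tgaca
kxp
ogd
xzzj
bpu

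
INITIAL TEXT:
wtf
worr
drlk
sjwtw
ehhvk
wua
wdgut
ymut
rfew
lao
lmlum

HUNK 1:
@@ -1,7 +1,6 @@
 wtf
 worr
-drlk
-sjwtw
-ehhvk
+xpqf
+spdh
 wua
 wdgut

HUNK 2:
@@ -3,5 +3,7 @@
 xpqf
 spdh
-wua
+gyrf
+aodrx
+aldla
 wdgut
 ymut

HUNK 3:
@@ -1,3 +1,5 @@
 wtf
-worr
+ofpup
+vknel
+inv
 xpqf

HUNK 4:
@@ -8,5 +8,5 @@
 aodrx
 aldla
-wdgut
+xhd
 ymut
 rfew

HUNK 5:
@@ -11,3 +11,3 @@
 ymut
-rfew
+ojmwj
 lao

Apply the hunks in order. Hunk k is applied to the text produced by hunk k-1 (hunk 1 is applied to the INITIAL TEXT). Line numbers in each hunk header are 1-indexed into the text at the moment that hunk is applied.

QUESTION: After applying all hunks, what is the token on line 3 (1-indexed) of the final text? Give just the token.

Hunk 1: at line 1 remove [drlk,sjwtw,ehhvk] add [xpqf,spdh] -> 10 lines: wtf worr xpqf spdh wua wdgut ymut rfew lao lmlum
Hunk 2: at line 3 remove [wua] add [gyrf,aodrx,aldla] -> 12 lines: wtf worr xpqf spdh gyrf aodrx aldla wdgut ymut rfew lao lmlum
Hunk 3: at line 1 remove [worr] add [ofpup,vknel,inv] -> 14 lines: wtf ofpup vknel inv xpqf spdh gyrf aodrx aldla wdgut ymut rfew lao lmlum
Hunk 4: at line 8 remove [wdgut] add [xhd] -> 14 lines: wtf ofpup vknel inv xpqf spdh gyrf aodrx aldla xhd ymut rfew lao lmlum
Hunk 5: at line 11 remove [rfew] add [ojmwj] -> 14 lines: wtf ofpup vknel inv xpqf spdh gyrf aodrx aldla xhd ymut ojmwj lao lmlum
Final line 3: vknel

Answer: vknel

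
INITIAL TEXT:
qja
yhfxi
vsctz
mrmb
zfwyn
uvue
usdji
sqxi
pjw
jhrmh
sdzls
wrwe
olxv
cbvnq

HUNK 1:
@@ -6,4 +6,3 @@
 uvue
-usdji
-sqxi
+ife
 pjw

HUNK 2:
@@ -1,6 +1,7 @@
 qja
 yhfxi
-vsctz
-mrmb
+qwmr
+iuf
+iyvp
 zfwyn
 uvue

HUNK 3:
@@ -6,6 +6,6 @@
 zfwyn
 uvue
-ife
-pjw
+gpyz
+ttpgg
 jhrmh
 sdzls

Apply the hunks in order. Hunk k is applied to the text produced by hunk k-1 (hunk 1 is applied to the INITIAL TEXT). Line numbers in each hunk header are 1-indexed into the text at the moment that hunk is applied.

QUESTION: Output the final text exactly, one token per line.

Answer: qja
yhfxi
qwmr
iuf
iyvp
zfwyn
uvue
gpyz
ttpgg
jhrmh
sdzls
wrwe
olxv
cbvnq

Derivation:
Hunk 1: at line 6 remove [usdji,sqxi] add [ife] -> 13 lines: qja yhfxi vsctz mrmb zfwyn uvue ife pjw jhrmh sdzls wrwe olxv cbvnq
Hunk 2: at line 1 remove [vsctz,mrmb] add [qwmr,iuf,iyvp] -> 14 lines: qja yhfxi qwmr iuf iyvp zfwyn uvue ife pjw jhrmh sdzls wrwe olxv cbvnq
Hunk 3: at line 6 remove [ife,pjw] add [gpyz,ttpgg] -> 14 lines: qja yhfxi qwmr iuf iyvp zfwyn uvue gpyz ttpgg jhrmh sdzls wrwe olxv cbvnq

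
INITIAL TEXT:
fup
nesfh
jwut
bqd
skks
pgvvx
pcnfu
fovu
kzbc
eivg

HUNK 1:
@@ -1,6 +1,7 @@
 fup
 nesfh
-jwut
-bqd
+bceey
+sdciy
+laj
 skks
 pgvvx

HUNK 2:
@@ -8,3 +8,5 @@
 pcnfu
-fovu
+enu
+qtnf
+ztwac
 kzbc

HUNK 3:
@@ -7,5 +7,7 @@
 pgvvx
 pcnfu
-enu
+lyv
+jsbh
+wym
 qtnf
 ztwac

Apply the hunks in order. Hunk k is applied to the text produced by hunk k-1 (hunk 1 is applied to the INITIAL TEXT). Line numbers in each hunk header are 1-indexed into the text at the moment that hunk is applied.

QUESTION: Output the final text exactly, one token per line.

Answer: fup
nesfh
bceey
sdciy
laj
skks
pgvvx
pcnfu
lyv
jsbh
wym
qtnf
ztwac
kzbc
eivg

Derivation:
Hunk 1: at line 1 remove [jwut,bqd] add [bceey,sdciy,laj] -> 11 lines: fup nesfh bceey sdciy laj skks pgvvx pcnfu fovu kzbc eivg
Hunk 2: at line 8 remove [fovu] add [enu,qtnf,ztwac] -> 13 lines: fup nesfh bceey sdciy laj skks pgvvx pcnfu enu qtnf ztwac kzbc eivg
Hunk 3: at line 7 remove [enu] add [lyv,jsbh,wym] -> 15 lines: fup nesfh bceey sdciy laj skks pgvvx pcnfu lyv jsbh wym qtnf ztwac kzbc eivg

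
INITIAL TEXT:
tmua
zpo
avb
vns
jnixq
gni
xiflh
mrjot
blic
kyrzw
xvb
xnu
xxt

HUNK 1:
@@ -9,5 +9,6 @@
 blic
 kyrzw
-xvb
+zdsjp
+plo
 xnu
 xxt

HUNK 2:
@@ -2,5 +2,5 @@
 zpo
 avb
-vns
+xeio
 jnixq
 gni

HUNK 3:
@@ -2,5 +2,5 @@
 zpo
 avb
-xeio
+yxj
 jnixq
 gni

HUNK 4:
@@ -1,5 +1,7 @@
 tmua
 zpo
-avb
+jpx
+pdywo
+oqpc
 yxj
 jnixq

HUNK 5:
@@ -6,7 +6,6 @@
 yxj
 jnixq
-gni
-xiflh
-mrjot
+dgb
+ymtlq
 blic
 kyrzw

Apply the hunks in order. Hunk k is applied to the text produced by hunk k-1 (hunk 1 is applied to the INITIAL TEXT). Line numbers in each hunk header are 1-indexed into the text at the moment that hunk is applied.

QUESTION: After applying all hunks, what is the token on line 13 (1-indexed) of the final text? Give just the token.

Answer: plo

Derivation:
Hunk 1: at line 9 remove [xvb] add [zdsjp,plo] -> 14 lines: tmua zpo avb vns jnixq gni xiflh mrjot blic kyrzw zdsjp plo xnu xxt
Hunk 2: at line 2 remove [vns] add [xeio] -> 14 lines: tmua zpo avb xeio jnixq gni xiflh mrjot blic kyrzw zdsjp plo xnu xxt
Hunk 3: at line 2 remove [xeio] add [yxj] -> 14 lines: tmua zpo avb yxj jnixq gni xiflh mrjot blic kyrzw zdsjp plo xnu xxt
Hunk 4: at line 1 remove [avb] add [jpx,pdywo,oqpc] -> 16 lines: tmua zpo jpx pdywo oqpc yxj jnixq gni xiflh mrjot blic kyrzw zdsjp plo xnu xxt
Hunk 5: at line 6 remove [gni,xiflh,mrjot] add [dgb,ymtlq] -> 15 lines: tmua zpo jpx pdywo oqpc yxj jnixq dgb ymtlq blic kyrzw zdsjp plo xnu xxt
Final line 13: plo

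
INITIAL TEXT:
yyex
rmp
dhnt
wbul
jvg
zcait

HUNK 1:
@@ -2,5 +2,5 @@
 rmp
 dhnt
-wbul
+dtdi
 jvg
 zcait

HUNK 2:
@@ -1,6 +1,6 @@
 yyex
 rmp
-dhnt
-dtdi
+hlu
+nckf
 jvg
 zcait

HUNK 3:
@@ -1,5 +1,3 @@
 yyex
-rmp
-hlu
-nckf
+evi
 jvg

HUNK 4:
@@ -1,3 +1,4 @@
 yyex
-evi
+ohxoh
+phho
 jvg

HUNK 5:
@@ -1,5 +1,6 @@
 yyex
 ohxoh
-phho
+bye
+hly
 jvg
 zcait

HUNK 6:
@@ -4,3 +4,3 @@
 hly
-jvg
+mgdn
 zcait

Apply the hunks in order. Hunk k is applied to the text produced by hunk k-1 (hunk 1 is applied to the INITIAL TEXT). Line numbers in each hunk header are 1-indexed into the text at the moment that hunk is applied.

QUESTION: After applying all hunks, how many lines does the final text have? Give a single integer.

Hunk 1: at line 2 remove [wbul] add [dtdi] -> 6 lines: yyex rmp dhnt dtdi jvg zcait
Hunk 2: at line 1 remove [dhnt,dtdi] add [hlu,nckf] -> 6 lines: yyex rmp hlu nckf jvg zcait
Hunk 3: at line 1 remove [rmp,hlu,nckf] add [evi] -> 4 lines: yyex evi jvg zcait
Hunk 4: at line 1 remove [evi] add [ohxoh,phho] -> 5 lines: yyex ohxoh phho jvg zcait
Hunk 5: at line 1 remove [phho] add [bye,hly] -> 6 lines: yyex ohxoh bye hly jvg zcait
Hunk 6: at line 4 remove [jvg] add [mgdn] -> 6 lines: yyex ohxoh bye hly mgdn zcait
Final line count: 6

Answer: 6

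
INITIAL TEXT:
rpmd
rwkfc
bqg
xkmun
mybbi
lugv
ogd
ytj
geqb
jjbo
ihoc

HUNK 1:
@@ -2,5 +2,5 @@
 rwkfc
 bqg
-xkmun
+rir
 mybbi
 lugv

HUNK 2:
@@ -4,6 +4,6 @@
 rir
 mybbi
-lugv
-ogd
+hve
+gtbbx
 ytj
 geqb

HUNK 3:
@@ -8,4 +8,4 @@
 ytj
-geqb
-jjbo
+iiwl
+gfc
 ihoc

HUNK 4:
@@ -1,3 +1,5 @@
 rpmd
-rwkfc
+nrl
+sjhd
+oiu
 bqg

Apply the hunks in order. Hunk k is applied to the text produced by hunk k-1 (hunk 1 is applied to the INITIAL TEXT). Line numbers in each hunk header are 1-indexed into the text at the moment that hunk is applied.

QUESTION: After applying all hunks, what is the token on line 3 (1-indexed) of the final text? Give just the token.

Answer: sjhd

Derivation:
Hunk 1: at line 2 remove [xkmun] add [rir] -> 11 lines: rpmd rwkfc bqg rir mybbi lugv ogd ytj geqb jjbo ihoc
Hunk 2: at line 4 remove [lugv,ogd] add [hve,gtbbx] -> 11 lines: rpmd rwkfc bqg rir mybbi hve gtbbx ytj geqb jjbo ihoc
Hunk 3: at line 8 remove [geqb,jjbo] add [iiwl,gfc] -> 11 lines: rpmd rwkfc bqg rir mybbi hve gtbbx ytj iiwl gfc ihoc
Hunk 4: at line 1 remove [rwkfc] add [nrl,sjhd,oiu] -> 13 lines: rpmd nrl sjhd oiu bqg rir mybbi hve gtbbx ytj iiwl gfc ihoc
Final line 3: sjhd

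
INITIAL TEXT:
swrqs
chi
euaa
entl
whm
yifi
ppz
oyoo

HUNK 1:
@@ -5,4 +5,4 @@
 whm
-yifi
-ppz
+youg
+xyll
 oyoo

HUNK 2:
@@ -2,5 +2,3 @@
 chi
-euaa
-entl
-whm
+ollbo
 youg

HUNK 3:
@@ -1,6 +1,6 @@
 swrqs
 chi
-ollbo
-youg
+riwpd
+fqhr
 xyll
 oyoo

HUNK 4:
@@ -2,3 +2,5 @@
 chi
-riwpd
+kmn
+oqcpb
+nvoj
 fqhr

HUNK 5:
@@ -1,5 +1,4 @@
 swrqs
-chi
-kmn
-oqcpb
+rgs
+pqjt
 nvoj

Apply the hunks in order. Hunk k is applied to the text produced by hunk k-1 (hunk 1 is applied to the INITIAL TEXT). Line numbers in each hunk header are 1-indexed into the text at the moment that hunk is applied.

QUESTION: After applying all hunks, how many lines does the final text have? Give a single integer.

Hunk 1: at line 5 remove [yifi,ppz] add [youg,xyll] -> 8 lines: swrqs chi euaa entl whm youg xyll oyoo
Hunk 2: at line 2 remove [euaa,entl,whm] add [ollbo] -> 6 lines: swrqs chi ollbo youg xyll oyoo
Hunk 3: at line 1 remove [ollbo,youg] add [riwpd,fqhr] -> 6 lines: swrqs chi riwpd fqhr xyll oyoo
Hunk 4: at line 2 remove [riwpd] add [kmn,oqcpb,nvoj] -> 8 lines: swrqs chi kmn oqcpb nvoj fqhr xyll oyoo
Hunk 5: at line 1 remove [chi,kmn,oqcpb] add [rgs,pqjt] -> 7 lines: swrqs rgs pqjt nvoj fqhr xyll oyoo
Final line count: 7

Answer: 7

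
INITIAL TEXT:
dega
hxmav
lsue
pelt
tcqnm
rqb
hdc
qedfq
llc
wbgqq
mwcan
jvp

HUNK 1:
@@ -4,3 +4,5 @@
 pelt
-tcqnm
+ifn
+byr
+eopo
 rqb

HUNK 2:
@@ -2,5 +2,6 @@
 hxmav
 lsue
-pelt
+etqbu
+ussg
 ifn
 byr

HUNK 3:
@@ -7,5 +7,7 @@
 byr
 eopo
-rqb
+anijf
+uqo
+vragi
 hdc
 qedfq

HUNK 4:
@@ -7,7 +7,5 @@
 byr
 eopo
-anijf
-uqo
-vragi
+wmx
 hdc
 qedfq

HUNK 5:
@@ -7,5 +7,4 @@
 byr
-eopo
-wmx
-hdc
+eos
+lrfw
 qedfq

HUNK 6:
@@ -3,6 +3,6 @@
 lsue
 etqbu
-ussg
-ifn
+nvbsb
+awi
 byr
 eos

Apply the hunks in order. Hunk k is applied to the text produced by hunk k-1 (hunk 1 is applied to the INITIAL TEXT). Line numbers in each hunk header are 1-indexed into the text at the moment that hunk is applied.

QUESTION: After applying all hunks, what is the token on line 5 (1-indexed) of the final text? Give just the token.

Answer: nvbsb

Derivation:
Hunk 1: at line 4 remove [tcqnm] add [ifn,byr,eopo] -> 14 lines: dega hxmav lsue pelt ifn byr eopo rqb hdc qedfq llc wbgqq mwcan jvp
Hunk 2: at line 2 remove [pelt] add [etqbu,ussg] -> 15 lines: dega hxmav lsue etqbu ussg ifn byr eopo rqb hdc qedfq llc wbgqq mwcan jvp
Hunk 3: at line 7 remove [rqb] add [anijf,uqo,vragi] -> 17 lines: dega hxmav lsue etqbu ussg ifn byr eopo anijf uqo vragi hdc qedfq llc wbgqq mwcan jvp
Hunk 4: at line 7 remove [anijf,uqo,vragi] add [wmx] -> 15 lines: dega hxmav lsue etqbu ussg ifn byr eopo wmx hdc qedfq llc wbgqq mwcan jvp
Hunk 5: at line 7 remove [eopo,wmx,hdc] add [eos,lrfw] -> 14 lines: dega hxmav lsue etqbu ussg ifn byr eos lrfw qedfq llc wbgqq mwcan jvp
Hunk 6: at line 3 remove [ussg,ifn] add [nvbsb,awi] -> 14 lines: dega hxmav lsue etqbu nvbsb awi byr eos lrfw qedfq llc wbgqq mwcan jvp
Final line 5: nvbsb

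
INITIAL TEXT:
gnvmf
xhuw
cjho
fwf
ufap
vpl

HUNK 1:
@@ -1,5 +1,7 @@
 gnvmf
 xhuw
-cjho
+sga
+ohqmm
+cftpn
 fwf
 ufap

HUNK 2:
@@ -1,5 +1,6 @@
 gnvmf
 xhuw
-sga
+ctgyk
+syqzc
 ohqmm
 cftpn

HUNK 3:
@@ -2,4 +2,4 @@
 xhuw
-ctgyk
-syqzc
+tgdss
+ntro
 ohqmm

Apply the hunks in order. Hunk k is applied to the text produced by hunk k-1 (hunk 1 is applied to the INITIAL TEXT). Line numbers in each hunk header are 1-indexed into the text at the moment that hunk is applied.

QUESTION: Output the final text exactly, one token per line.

Hunk 1: at line 1 remove [cjho] add [sga,ohqmm,cftpn] -> 8 lines: gnvmf xhuw sga ohqmm cftpn fwf ufap vpl
Hunk 2: at line 1 remove [sga] add [ctgyk,syqzc] -> 9 lines: gnvmf xhuw ctgyk syqzc ohqmm cftpn fwf ufap vpl
Hunk 3: at line 2 remove [ctgyk,syqzc] add [tgdss,ntro] -> 9 lines: gnvmf xhuw tgdss ntro ohqmm cftpn fwf ufap vpl

Answer: gnvmf
xhuw
tgdss
ntro
ohqmm
cftpn
fwf
ufap
vpl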